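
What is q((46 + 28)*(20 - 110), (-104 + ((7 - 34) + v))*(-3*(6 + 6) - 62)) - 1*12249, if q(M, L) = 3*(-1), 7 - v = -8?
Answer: -12252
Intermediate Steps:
v = 15 (v = 7 - 1*(-8) = 7 + 8 = 15)
q(M, L) = -3
q((46 + 28)*(20 - 110), (-104 + ((7 - 34) + v))*(-3*(6 + 6) - 62)) - 1*12249 = -3 - 1*12249 = -3 - 12249 = -12252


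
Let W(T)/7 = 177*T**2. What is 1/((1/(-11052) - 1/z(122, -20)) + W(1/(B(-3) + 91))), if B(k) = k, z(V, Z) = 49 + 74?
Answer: 877263552/133146037 ≈ 6.5887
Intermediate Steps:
z(V, Z) = 123
W(T) = 1239*T**2 (W(T) = 7*(177*T**2) = 1239*T**2)
1/((1/(-11052) - 1/z(122, -20)) + W(1/(B(-3) + 91))) = 1/((1/(-11052) - 1/123) + 1239*(1/(-3 + 91))**2) = 1/((-1/11052 - 1*1/123) + 1239*(1/88)**2) = 1/((-1/11052 - 1/123) + 1239*(1/88)**2) = 1/(-3725/453132 + 1239*(1/7744)) = 1/(-3725/453132 + 1239/7744) = 1/(133146037/877263552) = 877263552/133146037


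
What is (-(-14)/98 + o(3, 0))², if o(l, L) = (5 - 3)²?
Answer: 841/49 ≈ 17.163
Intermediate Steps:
o(l, L) = 4 (o(l, L) = 2² = 4)
(-(-14)/98 + o(3, 0))² = (-(-14)/98 + 4)² = (-1*(-⅐) + 4)² = (⅐ + 4)² = (29/7)² = 841/49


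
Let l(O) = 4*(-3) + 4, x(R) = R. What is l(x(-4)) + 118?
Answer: 110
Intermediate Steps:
l(O) = -8 (l(O) = -12 + 4 = -8)
l(x(-4)) + 118 = -8 + 118 = 110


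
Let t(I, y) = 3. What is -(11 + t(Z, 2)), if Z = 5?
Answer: -14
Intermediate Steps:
-(11 + t(Z, 2)) = -(11 + 3) = -1*14 = -14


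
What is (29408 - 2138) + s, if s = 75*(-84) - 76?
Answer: 20894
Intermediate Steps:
s = -6376 (s = -6300 - 76 = -6376)
(29408 - 2138) + s = (29408 - 2138) - 6376 = 27270 - 6376 = 20894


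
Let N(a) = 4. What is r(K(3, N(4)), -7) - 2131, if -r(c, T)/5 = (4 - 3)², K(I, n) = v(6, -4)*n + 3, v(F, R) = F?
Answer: -2136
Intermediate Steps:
K(I, n) = 3 + 6*n (K(I, n) = 6*n + 3 = 3 + 6*n)
r(c, T) = -5 (r(c, T) = -5*(4 - 3)² = -5*1² = -5*1 = -5)
r(K(3, N(4)), -7) - 2131 = -5 - 2131 = -2136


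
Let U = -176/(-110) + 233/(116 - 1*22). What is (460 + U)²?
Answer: 47575025689/220900 ≈ 2.1537e+5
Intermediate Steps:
U = 1917/470 (U = -176*(-1/110) + 233/(116 - 22) = 8/5 + 233/94 = 1917/470 ≈ 4.0787)
(460 + U)² = (460 + 1917/470)² = (218117/470)² = 47575025689/220900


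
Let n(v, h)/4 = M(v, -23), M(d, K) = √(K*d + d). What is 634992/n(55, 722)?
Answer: -79374*I*√10/55 ≈ -4563.7*I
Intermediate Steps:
M(d, K) = √(d + K*d)
n(v, h) = 4*√22*√(-v) (n(v, h) = 4*√(v*(1 - 23)) = 4*√(v*(-22)) = 4*√(-22*v) = 4*(√22*√(-v)) = 4*√22*√(-v))
634992/n(55, 722) = 634992/((4*√22*√(-1*55))) = 634992/((4*√22*√(-55))) = 634992/((4*√22*(I*√55))) = 634992/((44*I*√10)) = 634992*(-I*√10/440) = -79374*I*√10/55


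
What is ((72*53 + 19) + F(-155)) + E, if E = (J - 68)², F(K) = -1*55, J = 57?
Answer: 3901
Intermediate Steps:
F(K) = -55
E = 121 (E = (57 - 68)² = (-11)² = 121)
((72*53 + 19) + F(-155)) + E = ((72*53 + 19) - 55) + 121 = ((3816 + 19) - 55) + 121 = (3835 - 55) + 121 = 3780 + 121 = 3901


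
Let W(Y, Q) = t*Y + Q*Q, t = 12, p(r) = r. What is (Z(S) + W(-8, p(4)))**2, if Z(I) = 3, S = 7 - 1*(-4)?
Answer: 5929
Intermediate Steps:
S = 11 (S = 7 + 4 = 11)
W(Y, Q) = Q**2 + 12*Y (W(Y, Q) = 12*Y + Q*Q = 12*Y + Q**2 = Q**2 + 12*Y)
(Z(S) + W(-8, p(4)))**2 = (3 + (4**2 + 12*(-8)))**2 = (3 + (16 - 96))**2 = (3 - 80)**2 = (-77)**2 = 5929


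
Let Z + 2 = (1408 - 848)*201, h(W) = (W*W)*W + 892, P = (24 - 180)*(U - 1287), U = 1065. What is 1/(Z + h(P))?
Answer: 1/41536769797418 ≈ 2.4075e-14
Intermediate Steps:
P = 34632 (P = (24 - 180)*(1065 - 1287) = -156*(-222) = 34632)
h(W) = 892 + W**3 (h(W) = W**2*W + 892 = W**3 + 892 = 892 + W**3)
Z = 112558 (Z = -2 + (1408 - 848)*201 = -2 + 560*201 = -2 + 112560 = 112558)
1/(Z + h(P)) = 1/(112558 + (892 + 34632**3)) = 1/(112558 + (892 + 41536769683968)) = 1/(112558 + 41536769684860) = 1/41536769797418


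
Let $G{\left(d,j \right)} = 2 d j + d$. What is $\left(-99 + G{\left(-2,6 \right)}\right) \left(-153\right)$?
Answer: $19125$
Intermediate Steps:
$G{\left(d,j \right)} = d + 2 d j$ ($G{\left(d,j \right)} = 2 d j + d = d + 2 d j$)
$\left(-99 + G{\left(-2,6 \right)}\right) \left(-153\right) = \left(-99 - 2 \left(1 + 2 \cdot 6\right)\right) \left(-153\right) = \left(-99 - 2 \left(1 + 12\right)\right) \left(-153\right) = \left(-99 - 26\right) \left(-153\right) = \left(-125\right) \left(-153\right) = 19125$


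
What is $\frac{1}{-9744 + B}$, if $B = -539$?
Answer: $- \frac{1}{10283} \approx -9.7248 \cdot 10^{-5}$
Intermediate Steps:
$\frac{1}{-9744 + B} = \frac{1}{-9744 - 539} = \frac{1}{-10283} = - \frac{1}{10283}$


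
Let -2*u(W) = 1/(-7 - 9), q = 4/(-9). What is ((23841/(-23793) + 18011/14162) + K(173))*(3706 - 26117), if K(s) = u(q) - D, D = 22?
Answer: 11971547491207/24617824 ≈ 4.8630e+5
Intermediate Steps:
q = -4/9 (q = 4*(-⅑) = -4/9 ≈ -0.44444)
u(W) = 1/32 (u(W) = -1/(2*(-7 - 9)) = -½/(-16) = -½*(-1/16) = 1/32)
K(s) = -703/32 (K(s) = 1/32 - 1*22 = 1/32 - 22 = -703/32)
((23841/(-23793) + 18011/14162) + K(173))*(3706 - 26117) = ((23841/(-23793) + 18011/14162) - 703/32)*(3706 - 26117) = ((23841*(-1/23793) + 18011*(1/14162)) - 703/32)*(-22411) = ((-7947/7931 + 18011/14162) - 703/32)*(-22411) = (30299827/112318822 - 703/32)*(-22411) = -38995268701/1797101152*(-22411) = 11971547491207/24617824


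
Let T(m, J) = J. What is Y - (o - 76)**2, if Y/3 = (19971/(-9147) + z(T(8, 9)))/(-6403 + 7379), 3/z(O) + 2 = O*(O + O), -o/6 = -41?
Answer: -13760213343919/476131840 ≈ -28900.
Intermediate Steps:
o = 246 (o = -6*(-41) = 246)
z(O) = 3/(-2 + 2*O**2) (z(O) = 3/(-2 + O*(O + O)) = 3/(-2 + O*(2*O)) = 3/(-2 + 2*O**2))
Y = -3167919/476131840 (Y = 3*((19971/(-9147) + 3/(2*(-1 + 9**2)))/(-6403 + 7379)) = 3*((19971*(-1/9147) + 3/(2*(-1 + 81)))/976) = 3*((-6657/3049 + (3/2)/80)*(1/976)) = 3*((-6657/3049 + (3/2)*(1/80))*(1/976)) = 3*((-6657/3049 + 3/160)*(1/976)) = 3*(-1055973/487840*1/976) = 3*(-1055973/476131840) = -3167919/476131840 ≈ -0.0066535)
Y - (o - 76)**2 = -3167919/476131840 - (246 - 76)**2 = -3167919/476131840 - 1*170**2 = -3167919/476131840 - 1*28900 = -3167919/476131840 - 28900 = -13760213343919/476131840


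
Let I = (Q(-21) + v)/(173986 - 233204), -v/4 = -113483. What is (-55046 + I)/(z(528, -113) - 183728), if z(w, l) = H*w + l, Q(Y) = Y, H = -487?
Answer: 3260167939/26113775986 ≈ 0.12484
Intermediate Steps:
v = 453932 (v = -4*(-113483) = 453932)
z(w, l) = l - 487*w (z(w, l) = -487*w + l = l - 487*w)
I = -453911/59218 (I = (-21 + 453932)/(173986 - 233204) = 453911/(-59218) = 453911*(-1/59218) = -453911/59218 ≈ -7.6651)
(-55046 + I)/(z(528, -113) - 183728) = (-55046 - 453911/59218)/((-113 - 487*528) - 183728) = -3260167939/(59218*((-113 - 257136) - 183728)) = -3260167939/(59218*(-257249 - 183728)) = -3260167939/59218/(-440977) = -3260167939/59218*(-1/440977) = 3260167939/26113775986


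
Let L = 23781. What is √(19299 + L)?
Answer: 2*√10770 ≈ 207.56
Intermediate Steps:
√(19299 + L) = √(19299 + 23781) = √43080 = 2*√10770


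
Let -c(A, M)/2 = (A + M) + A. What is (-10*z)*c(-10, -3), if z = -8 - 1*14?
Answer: 10120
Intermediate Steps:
z = -22 (z = -8 - 14 = -22)
c(A, M) = -4*A - 2*M (c(A, M) = -2*((A + M) + A) = -2*(M + 2*A) = -4*A - 2*M)
(-10*z)*c(-10, -3) = (-10*(-22))*(-4*(-10) - 2*(-3)) = 220*(40 + 6) = 220*46 = 10120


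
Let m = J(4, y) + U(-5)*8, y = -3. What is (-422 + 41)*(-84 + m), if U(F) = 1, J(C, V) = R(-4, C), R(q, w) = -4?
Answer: 30480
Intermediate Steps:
J(C, V) = -4
m = 4 (m = -4 + 1*8 = -4 + 8 = 4)
(-422 + 41)*(-84 + m) = (-422 + 41)*(-84 + 4) = -381*(-80) = 30480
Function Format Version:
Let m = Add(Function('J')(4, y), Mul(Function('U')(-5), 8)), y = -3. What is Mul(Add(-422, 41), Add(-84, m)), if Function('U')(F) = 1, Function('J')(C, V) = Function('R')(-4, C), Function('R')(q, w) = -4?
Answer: 30480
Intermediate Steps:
Function('J')(C, V) = -4
m = 4 (m = Add(-4, Mul(1, 8)) = Add(-4, 8) = 4)
Mul(Add(-422, 41), Add(-84, m)) = Mul(Add(-422, 41), Add(-84, 4)) = Mul(-381, -80) = 30480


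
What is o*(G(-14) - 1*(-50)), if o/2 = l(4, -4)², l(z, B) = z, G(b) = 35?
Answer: 2720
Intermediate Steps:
o = 32 (o = 2*4² = 2*16 = 32)
o*(G(-14) - 1*(-50)) = 32*(35 - 1*(-50)) = 32*(35 + 50) = 32*85 = 2720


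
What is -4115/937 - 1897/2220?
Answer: -10912789/2080140 ≈ -5.2462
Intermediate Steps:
-4115/937 - 1897/2220 = -10912789/2080140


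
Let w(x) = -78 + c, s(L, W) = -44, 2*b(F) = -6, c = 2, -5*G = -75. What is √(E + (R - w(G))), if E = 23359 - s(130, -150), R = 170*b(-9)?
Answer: √22969 ≈ 151.56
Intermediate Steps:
G = 15 (G = -⅕*(-75) = 15)
b(F) = -3 (b(F) = (½)*(-6) = -3)
w(x) = -76 (w(x) = -78 + 2 = -76)
R = -510 (R = 170*(-3) = -510)
E = 23403 (E = 23359 - 1*(-44) = 23359 + 44 = 23403)
√(E + (R - w(G))) = √(23403 + (-510 - 1*(-76))) = √(23403 + (-510 + 76)) = √(23403 - 434) = √22969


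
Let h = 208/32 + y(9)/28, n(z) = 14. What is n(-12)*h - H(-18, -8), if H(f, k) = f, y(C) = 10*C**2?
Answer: 514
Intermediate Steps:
h = 248/7 (h = 208/32 + (10*9**2)/28 = 208*(1/32) + (10*81)*(1/28) = 13/2 + 810*(1/28) = 13/2 + 405/14 = 248/7 ≈ 35.429)
n(-12)*h - H(-18, -8) = 14*(248/7) - 1*(-18) = 496 + 18 = 514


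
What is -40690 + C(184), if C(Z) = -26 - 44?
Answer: -40760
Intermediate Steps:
C(Z) = -70
-40690 + C(184) = -40690 - 70 = -40760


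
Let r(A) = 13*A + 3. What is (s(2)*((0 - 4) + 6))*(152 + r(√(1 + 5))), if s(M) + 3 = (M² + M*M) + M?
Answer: 2170 + 182*√6 ≈ 2615.8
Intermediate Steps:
s(M) = -3 + M + 2*M² (s(M) = -3 + ((M² + M*M) + M) = -3 + ((M² + M²) + M) = -3 + (2*M² + M) = -3 + (M + 2*M²) = -3 + M + 2*M²)
r(A) = 3 + 13*A
(s(2)*((0 - 4) + 6))*(152 + r(√(1 + 5))) = ((-3 + 2 + 2*2²)*((0 - 4) + 6))*(152 + (3 + 13*√(1 + 5))) = ((-3 + 2 + 2*4)*(-4 + 6))*(152 + (3 + 13*√6)) = ((-3 + 2 + 8)*2)*(155 + 13*√6) = (7*2)*(155 + 13*√6) = 14*(155 + 13*√6) = 2170 + 182*√6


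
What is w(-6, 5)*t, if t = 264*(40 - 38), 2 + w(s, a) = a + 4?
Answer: 3696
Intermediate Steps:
w(s, a) = 2 + a (w(s, a) = -2 + (a + 4) = -2 + (4 + a) = 2 + a)
t = 528 (t = 264*2 = 528)
w(-6, 5)*t = (2 + 5)*528 = 7*528 = 3696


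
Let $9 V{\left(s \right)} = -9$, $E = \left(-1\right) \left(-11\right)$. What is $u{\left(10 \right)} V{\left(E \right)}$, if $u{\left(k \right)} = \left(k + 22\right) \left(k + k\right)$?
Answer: $-640$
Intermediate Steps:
$E = 11$
$V{\left(s \right)} = -1$ ($V{\left(s \right)} = \frac{1}{9} \left(-9\right) = -1$)
$u{\left(k \right)} = 2 k \left(22 + k\right)$ ($u{\left(k \right)} = \left(22 + k\right) 2 k = 2 k \left(22 + k\right)$)
$u{\left(10 \right)} V{\left(E \right)} = 2 \cdot 10 \left(22 + 10\right) \left(-1\right) = 2 \cdot 10 \cdot 32 \left(-1\right) = 640 \left(-1\right) = -640$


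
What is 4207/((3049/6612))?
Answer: 27816684/3049 ≈ 9123.2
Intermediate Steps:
4207/((3049/6612)) = 4207/((3049*(1/6612))) = 4207/(3049/6612) = 4207*(6612/3049) = 27816684/3049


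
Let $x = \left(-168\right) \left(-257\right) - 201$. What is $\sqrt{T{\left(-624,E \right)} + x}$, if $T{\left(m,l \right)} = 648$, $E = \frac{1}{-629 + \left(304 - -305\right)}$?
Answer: $3 \sqrt{4847} \approx 208.86$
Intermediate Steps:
$E = - \frac{1}{20}$ ($E = \frac{1}{-629 + \left(304 + 305\right)} = \frac{1}{-629 + 609} = \frac{1}{-20} = - \frac{1}{20} \approx -0.05$)
$x = 42975$ ($x = 43176 - 201 = 42975$)
$\sqrt{T{\left(-624,E \right)} + x} = \sqrt{648 + 42975} = \sqrt{43623} = 3 \sqrt{4847}$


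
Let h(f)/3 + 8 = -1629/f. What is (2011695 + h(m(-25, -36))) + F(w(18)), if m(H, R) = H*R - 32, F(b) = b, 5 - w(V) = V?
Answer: 1746114257/868 ≈ 2.0117e+6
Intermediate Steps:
w(V) = 5 - V
m(H, R) = -32 + H*R
h(f) = -24 - 4887/f (h(f) = -24 + 3*(-1629/f) = -24 - 4887/f)
(2011695 + h(m(-25, -36))) + F(w(18)) = (2011695 + (-24 - 4887/(-32 - 25*(-36)))) + (5 - 1*18) = (2011695 + (-24 - 4887/(-32 + 900))) + (5 - 18) = (2011695 + (-24 - 4887/868)) - 13 = (2011695 - 25719/868) - 13 = 1746125541/868 - 13 = 1746114257/868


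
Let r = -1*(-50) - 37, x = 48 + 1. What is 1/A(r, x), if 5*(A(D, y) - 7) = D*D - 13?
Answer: 5/191 ≈ 0.026178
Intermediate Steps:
x = 49
r = 13 (r = 50 - 37 = 13)
A(D, y) = 22/5 + D²/5 (A(D, y) = 7 + (D*D - 13)/5 = 7 + (D² - 13)/5 = 7 + (-13 + D²)/5 = 7 + (-13/5 + D²/5) = 22/5 + D²/5)
1/A(r, x) = 1/(22/5 + (⅕)*13²) = 1/(22/5 + (⅕)*169) = 1/(22/5 + 169/5) = 1/(191/5) = 5/191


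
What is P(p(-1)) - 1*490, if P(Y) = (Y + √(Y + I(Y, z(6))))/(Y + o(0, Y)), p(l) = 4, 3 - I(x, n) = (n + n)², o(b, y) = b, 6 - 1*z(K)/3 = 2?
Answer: -489 + I*√569/4 ≈ -489.0 + 5.9634*I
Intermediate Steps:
z(K) = 12 (z(K) = 18 - 3*2 = 18 - 6 = 12)
I(x, n) = 3 - 4*n² (I(x, n) = 3 - (n + n)² = 3 - (2*n)² = 3 - 4*n²)
P(Y) = (Y + √(-573 + Y))/Y (P(Y) = (Y + √(Y + (3 - 4*12²)))/(Y + 0) = (Y + √(Y + (3 - 4*144)))/Y = (Y + √(Y + (3 - 576)))/Y = (Y + √(Y - 573))/Y = (Y + √(-573 + Y))/Y)
P(p(-1)) - 1*490 = (4 + √(-573 + 4))/4 - 1*490 = (4 + √(-569))/4 - 490 = (4 + I*√569)/4 - 490 = (1 + I*√569/4) - 490 = -489 + I*√569/4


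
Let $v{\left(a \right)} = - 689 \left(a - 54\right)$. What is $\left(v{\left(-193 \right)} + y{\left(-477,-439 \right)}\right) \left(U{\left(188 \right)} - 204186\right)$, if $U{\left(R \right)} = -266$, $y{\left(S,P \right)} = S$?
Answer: $-34696731112$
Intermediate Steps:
$v{\left(a \right)} = 37206 - 689 a$ ($v{\left(a \right)} = - 689 \left(-54 + a\right) = 37206 - 689 a$)
$\left(v{\left(-193 \right)} + y{\left(-477,-439 \right)}\right) \left(U{\left(188 \right)} - 204186\right) = \left(\left(37206 - -132977\right) - 477\right) \left(-266 - 204186\right) = \left(\left(37206 + 132977\right) - 477\right) \left(-204452\right) = \left(170183 - 477\right) \left(-204452\right) = 169706 \left(-204452\right) = -34696731112$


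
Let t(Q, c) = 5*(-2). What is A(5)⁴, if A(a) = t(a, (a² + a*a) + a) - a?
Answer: 50625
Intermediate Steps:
t(Q, c) = -10
A(a) = -10 - a
A(5)⁴ = (-10 - 1*5)⁴ = (-10 - 5)⁴ = (-15)⁴ = 50625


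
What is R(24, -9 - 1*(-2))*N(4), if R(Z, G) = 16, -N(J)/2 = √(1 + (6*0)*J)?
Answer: -32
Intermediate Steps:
N(J) = -2 (N(J) = -2*√(1 + (6*0)*J) = -2*√(1 + 0*J) = -2*√(1 + 0) = -2*√1 = -2*1 = -2)
R(24, -9 - 1*(-2))*N(4) = 16*(-2) = -32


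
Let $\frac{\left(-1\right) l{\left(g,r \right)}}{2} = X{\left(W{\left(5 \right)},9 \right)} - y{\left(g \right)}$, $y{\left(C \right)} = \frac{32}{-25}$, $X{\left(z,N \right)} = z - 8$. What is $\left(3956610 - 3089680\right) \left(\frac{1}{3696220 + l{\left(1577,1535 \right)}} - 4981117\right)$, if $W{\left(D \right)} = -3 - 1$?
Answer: $- \frac{199517557517729287955}{46203018} \approx -4.3183 \cdot 10^{12}$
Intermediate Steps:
$W{\left(D \right)} = -4$
$X{\left(z,N \right)} = -8 + z$
$y{\left(C \right)} = - \frac{32}{25}$ ($y{\left(C \right)} = 32 \left(- \frac{1}{25}\right) = - \frac{32}{25}$)
$l{\left(g,r \right)} = \frac{536}{25}$ ($l{\left(g,r \right)} = - 2 \left(\left(-8 - 4\right) - - \frac{32}{25}\right) = - 2 \left(-12 + \frac{32}{25}\right) = \left(-2\right) \left(- \frac{268}{25}\right) = \frac{536}{25}$)
$\left(3956610 - 3089680\right) \left(\frac{1}{3696220 + l{\left(1577,1535 \right)}} - 4981117\right) = \left(3956610 - 3089680\right) \left(\frac{1}{3696220 + \frac{536}{25}} - 4981117\right) = 866930 \left(\frac{1}{\frac{92406036}{25}} - 4981117\right) = 866930 \left(\frac{25}{92406036} - 4981117\right) = 866930 \left(- \frac{460285276822187}{92406036}\right) = - \frac{199517557517729287955}{46203018}$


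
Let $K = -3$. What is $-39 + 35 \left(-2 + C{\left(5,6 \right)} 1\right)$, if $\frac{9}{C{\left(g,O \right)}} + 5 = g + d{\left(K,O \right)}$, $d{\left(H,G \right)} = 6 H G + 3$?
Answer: $-112$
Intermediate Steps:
$d{\left(H,G \right)} = 3 + 6 G H$ ($d{\left(H,G \right)} = 6 G H + 3 = 3 + 6 G H$)
$C{\left(g,O \right)} = \frac{9}{-2 + g - 18 O}$ ($C{\left(g,O \right)} = \frac{9}{-5 + \left(g + \left(3 + 6 O \left(-3\right)\right)\right)} = \frac{9}{-5 - \left(-3 - g + 18 O\right)} = \frac{9}{-5 + \left(3 + g - 18 O\right)} = \frac{9}{-2 + g - 18 O}$)
$-39 + 35 \left(-2 + C{\left(5,6 \right)} 1\right) = -39 + 35 \left(-2 + \frac{9}{-2 + 5 - 108} \cdot 1\right) = -39 + 35 \left(-2 + \frac{9}{-105} \cdot 1\right) = -39 + 35 \left(-2 + 9 \left(- \frac{1}{105}\right) 1\right) = -39 + 35 \left(-2 - \frac{3}{35}\right) = -39 + 35 \left(- \frac{73}{35}\right) = -39 - 73 = -112$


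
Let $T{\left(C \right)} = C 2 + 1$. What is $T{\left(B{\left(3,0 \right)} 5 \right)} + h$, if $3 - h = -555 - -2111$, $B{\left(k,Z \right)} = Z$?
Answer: $-1552$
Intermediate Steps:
$T{\left(C \right)} = 1 + 2 C$ ($T{\left(C \right)} = 2 C + 1 = 1 + 2 C$)
$h = -1553$ ($h = 3 - \left(-555 - -2111\right) = 3 - \left(-555 + 2111\right) = 3 - 1556 = -1553$)
$T{\left(B{\left(3,0 \right)} 5 \right)} + h = \left(1 + 2 \cdot 0 \cdot 5\right) - 1553 = \left(1 + 2 \cdot 0\right) - 1553 = \left(1 + 0\right) - 1553 = 1 - 1553 = -1552$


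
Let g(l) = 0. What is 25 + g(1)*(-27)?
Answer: 25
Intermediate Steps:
25 + g(1)*(-27) = 25 + 0*(-27) = 25 + 0 = 25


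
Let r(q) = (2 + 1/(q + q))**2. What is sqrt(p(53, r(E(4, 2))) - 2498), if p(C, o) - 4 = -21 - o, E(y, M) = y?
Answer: I*sqrt(161249)/8 ≈ 50.195*I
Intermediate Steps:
r(q) = (2 + 1/(2*q))**2
p(C, o) = -17 - o (p(C, o) = 4 + (-21 - o) = -17 - o)
sqrt(p(53, r(E(4, 2))) - 2498) = sqrt((-17 - (1 + 4*4)**2/(4*4**2)) - 2498) = sqrt((-17 - (1 + 16)**2/(4*16)) - 2498) = sqrt((-17 - 17**2/(4*16)) - 2498) = sqrt((-17 - 289/(4*16)) - 2498) = sqrt((-17 - 1*289/64) - 2498) = sqrt((-17 - 289/64) - 2498) = sqrt(-1377/64 - 2498) = sqrt(-161249/64) = I*sqrt(161249)/8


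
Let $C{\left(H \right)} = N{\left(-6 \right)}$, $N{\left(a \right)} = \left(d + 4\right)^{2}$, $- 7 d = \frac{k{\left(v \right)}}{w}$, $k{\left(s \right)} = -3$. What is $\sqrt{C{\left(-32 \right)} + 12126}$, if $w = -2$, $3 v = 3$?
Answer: $\frac{\sqrt{2379505}}{14} \approx 110.18$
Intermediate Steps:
$v = 1$ ($v = \frac{1}{3} \cdot 3 = 1$)
$d = - \frac{3}{14}$ ($d = - \frac{\left(-3\right) \frac{1}{-2}}{7} = - \frac{\left(-3\right) \left(- \frac{1}{2}\right)}{7} = \left(- \frac{1}{7}\right) \frac{3}{2} = - \frac{3}{14} \approx -0.21429$)
$N{\left(a \right)} = \frac{2809}{196}$ ($N{\left(a \right)} = \left(- \frac{3}{14} + 4\right)^{2} = \left(\frac{53}{14}\right)^{2} = \frac{2809}{196}$)
$C{\left(H \right)} = \frac{2809}{196}$
$\sqrt{C{\left(-32 \right)} + 12126} = \sqrt{\frac{2809}{196} + 12126} = \sqrt{\frac{2379505}{196}} = \frac{\sqrt{2379505}}{14}$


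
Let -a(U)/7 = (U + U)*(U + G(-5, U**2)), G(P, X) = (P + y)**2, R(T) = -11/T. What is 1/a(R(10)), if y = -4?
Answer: 50/61523 ≈ 0.00081270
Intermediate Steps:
G(P, X) = (-4 + P)**2 (G(P, X) = (P - 4)**2 = (-4 + P)**2)
a(U) = -14*U*(81 + U) (a(U) = -7*(U + U)*(U + (-4 - 5)**2) = -7*2*U*(U + (-9)**2) = -7*2*U*(U + 81) = -7*2*U*(81 + U) = -14*U*(81 + U))
1/a(R(10)) = 1/(-14*(-11/10)*(81 - 11/10)) = 1/(-14*(-11/10)*799/10) = 1/(61523/50) = 50/61523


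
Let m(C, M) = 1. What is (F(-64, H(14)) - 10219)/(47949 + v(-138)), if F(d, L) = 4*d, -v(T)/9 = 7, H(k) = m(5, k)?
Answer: -10475/47886 ≈ -0.21875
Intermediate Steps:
H(k) = 1
v(T) = -63 (v(T) = -9*7 = -63)
(F(-64, H(14)) - 10219)/(47949 + v(-138)) = (4*(-64) - 10219)/(47949 - 63) = (-256 - 10219)/47886 = -10475*1/47886 = -10475/47886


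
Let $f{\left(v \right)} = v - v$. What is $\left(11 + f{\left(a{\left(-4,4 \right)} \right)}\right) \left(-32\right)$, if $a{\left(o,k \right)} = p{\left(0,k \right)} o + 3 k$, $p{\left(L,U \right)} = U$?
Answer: $-352$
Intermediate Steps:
$a{\left(o,k \right)} = 3 k + k o$ ($a{\left(o,k \right)} = k o + 3 k = 3 k + k o$)
$f{\left(v \right)} = 0$
$\left(11 + f{\left(a{\left(-4,4 \right)} \right)}\right) \left(-32\right) = \left(11 + 0\right) \left(-32\right) = 11 \left(-32\right) = -352$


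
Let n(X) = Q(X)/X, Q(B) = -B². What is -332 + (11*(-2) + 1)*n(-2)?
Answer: -374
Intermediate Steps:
n(X) = -X (n(X) = (-X²)/X = -X)
-332 + (11*(-2) + 1)*n(-2) = -332 + (11*(-2) + 1)*(-1*(-2)) = -332 + (-22 + 1)*2 = -332 - 21*2 = -332 - 42 = -374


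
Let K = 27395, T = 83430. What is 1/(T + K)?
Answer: 1/110825 ≈ 9.0232e-6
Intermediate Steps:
1/(T + K) = 1/(83430 + 27395) = 1/110825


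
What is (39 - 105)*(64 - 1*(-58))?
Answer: -8052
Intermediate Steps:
(39 - 105)*(64 - 1*(-58)) = -66*(64 + 58) = -66*122 = -8052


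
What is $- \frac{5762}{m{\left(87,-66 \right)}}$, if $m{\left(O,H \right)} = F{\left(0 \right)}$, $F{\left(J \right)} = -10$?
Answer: $\frac{2881}{5} \approx 576.2$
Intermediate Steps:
$m{\left(O,H \right)} = -10$
$- \frac{5762}{m{\left(87,-66 \right)}} = - \frac{5762}{-10} = \left(-5762\right) \left(- \frac{1}{10}\right) = \frac{2881}{5}$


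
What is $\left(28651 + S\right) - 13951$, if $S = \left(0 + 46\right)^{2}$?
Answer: $16816$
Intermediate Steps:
$S = 2116$ ($S = 46^{2} = 2116$)
$\left(28651 + S\right) - 13951 = \left(28651 + 2116\right) - 13951 = 30767 - 13951 = 16816$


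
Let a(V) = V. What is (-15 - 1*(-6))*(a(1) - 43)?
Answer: 378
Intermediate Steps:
(-15 - 1*(-6))*(a(1) - 43) = (-15 - 1*(-6))*(1 - 43) = (-15 + 6)*(-42) = -9*(-42) = 378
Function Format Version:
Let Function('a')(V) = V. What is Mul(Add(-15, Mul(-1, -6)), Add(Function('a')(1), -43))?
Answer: 378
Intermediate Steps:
Mul(Add(-15, Mul(-1, -6)), Add(Function('a')(1), -43)) = Mul(Add(-15, Mul(-1, -6)), Add(1, -43)) = Mul(Add(-15, 6), -42) = Mul(-9, -42) = 378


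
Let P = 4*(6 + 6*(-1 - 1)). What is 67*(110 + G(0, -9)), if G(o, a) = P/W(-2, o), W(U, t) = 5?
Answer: 35242/5 ≈ 7048.4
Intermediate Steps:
P = -24 (P = 4*(6 + 6*(-2)) = 4*(6 - 12) = 4*(-6) = -24)
G(o, a) = -24/5
67*(110 + G(0, -9)) = 67*(110 - 24/5) = 67*(526/5) = 35242/5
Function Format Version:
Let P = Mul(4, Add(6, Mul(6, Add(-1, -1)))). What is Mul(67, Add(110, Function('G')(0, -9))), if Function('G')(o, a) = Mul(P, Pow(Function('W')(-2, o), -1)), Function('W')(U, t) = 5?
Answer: Rational(35242, 5) ≈ 7048.4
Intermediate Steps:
P = -24 (P = Mul(4, Add(6, Mul(6, -2))) = Mul(4, Add(6, -12)) = Mul(4, -6) = -24)
Function('G')(o, a) = Rational(-24, 5) (Function('G')(o, a) = Mul(-24, Pow(5, -1)) = Mul(-24, Rational(1, 5)) = Rational(-24, 5))
Mul(67, Add(110, Function('G')(0, -9))) = Mul(67, Add(110, Rational(-24, 5))) = Mul(67, Rational(526, 5)) = Rational(35242, 5)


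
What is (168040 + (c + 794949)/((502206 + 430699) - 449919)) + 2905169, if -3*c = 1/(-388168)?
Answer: 1728493918744151593/562439128944 ≈ 3.0732e+6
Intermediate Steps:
c = 1/1164504 (c = -⅓/(-388168) = -⅓*(-1/388168) = 1/1164504 ≈ 8.5873e-7)
(168040 + (c + 794949)/((502206 + 430699) - 449919)) + 2905169 = (168040 + (1/1164504 + 794949)/((502206 + 430699) - 449919)) + 2905169 = (168040 + 925721290297/(1164504*(932905 - 449919))) + 2905169 = (168040 + (925721290297/1164504)/482986) + 2905169 = (168040 + (925721290297/1164504)*(1/482986)) + 2905169 = (168040 + 925721290297/562439128944) + 2905169 = 94513196949040057/562439128944 + 2905169 = 1728493918744151593/562439128944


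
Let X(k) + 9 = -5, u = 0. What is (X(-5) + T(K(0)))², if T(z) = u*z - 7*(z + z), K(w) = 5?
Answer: 7056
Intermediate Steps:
X(k) = -14 (X(k) = -9 - 5 = -14)
T(z) = -14*z (T(z) = 0*z - 7*(z + z) = 0 - 14*z = -14*z)
(X(-5) + T(K(0)))² = (-14 - 14*5)² = (-14 - 70)² = (-84)² = 7056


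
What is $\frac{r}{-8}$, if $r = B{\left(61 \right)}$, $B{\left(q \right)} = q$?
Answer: $- \frac{61}{8} \approx -7.625$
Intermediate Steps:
$r = 61$
$\frac{r}{-8} = \frac{1}{-8} \cdot 61 = \left(- \frac{1}{8}\right) 61 = - \frac{61}{8}$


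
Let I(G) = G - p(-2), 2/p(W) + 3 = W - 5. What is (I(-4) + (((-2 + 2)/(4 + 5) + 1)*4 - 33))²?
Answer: 26896/25 ≈ 1075.8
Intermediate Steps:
p(W) = 2/(-8 + W) (p(W) = 2/(-3 + (W - 5)) = 2/(-3 + (-5 + W)) = 2/(-8 + W))
I(G) = ⅕ + G (I(G) = G - 2/(-8 - 2) = G - 2/(-10) = G - 2*(-1)/10 = G - 1*(-⅕) = G + ⅕ = ⅕ + G)
(I(-4) + (((-2 + 2)/(4 + 5) + 1)*4 - 33))² = ((⅕ - 4) + (((-2 + 2)/(4 + 5) + 1)*4 - 33))² = (-19/5 + ((0/9 + 1)*4 - 33))² = (-19/5 + ((0*(⅑) + 1)*4 - 33))² = (-19/5 + ((0 + 1)*4 - 33))² = (-19/5 + (1*4 - 33))² = (-19/5 + (4 - 33))² = (-19/5 - 29)² = (-164/5)² = 26896/25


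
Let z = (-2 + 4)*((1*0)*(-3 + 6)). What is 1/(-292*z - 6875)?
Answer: -1/6875 ≈ -0.00014545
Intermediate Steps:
z = 0 (z = 2*(0*3) = 2*0 = 0)
1/(-292*z - 6875) = 1/(-292*0 - 6875) = 1/(0 - 6875) = 1/(-6875) = -1/6875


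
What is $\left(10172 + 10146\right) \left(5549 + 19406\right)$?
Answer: $507035690$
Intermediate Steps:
$\left(10172 + 10146\right) \left(5549 + 19406\right) = 20318 \cdot 24955 = 507035690$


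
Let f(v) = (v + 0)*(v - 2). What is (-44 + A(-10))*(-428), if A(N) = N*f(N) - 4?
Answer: 534144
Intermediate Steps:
f(v) = v*(-2 + v)
A(N) = -4 + N**2*(-2 + N) (A(N) = N*(N*(-2 + N)) - 4 = N**2*(-2 + N) - 4 = -4 + N**2*(-2 + N))
(-44 + A(-10))*(-428) = (-44 + (-4 + (-10)**2*(-2 - 10)))*(-428) = (-44 + (-4 + 100*(-12)))*(-428) = (-44 + (-4 - 1200))*(-428) = (-44 - 1204)*(-428) = -1248*(-428) = 534144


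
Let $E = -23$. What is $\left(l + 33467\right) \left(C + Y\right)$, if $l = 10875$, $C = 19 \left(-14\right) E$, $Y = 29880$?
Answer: $1596223316$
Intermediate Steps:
$C = 6118$ ($C = 19 \left(-14\right) \left(-23\right) = \left(-266\right) \left(-23\right) = 6118$)
$\left(l + 33467\right) \left(C + Y\right) = \left(10875 + 33467\right) \left(6118 + 29880\right) = 44342 \cdot 35998 = 1596223316$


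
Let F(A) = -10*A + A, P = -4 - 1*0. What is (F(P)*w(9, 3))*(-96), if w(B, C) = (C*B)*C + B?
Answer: -311040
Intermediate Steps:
w(B, C) = B + B*C² (w(B, C) = (B*C)*C + B = B*C² + B = B + B*C²)
P = -4 (P = -4 + 0 = -4)
F(A) = -9*A
(F(P)*w(9, 3))*(-96) = ((-9*(-4))*(9*(1 + 3²)))*(-96) = (36*(9*(1 + 9)))*(-96) = (36*(9*10))*(-96) = (36*90)*(-96) = 3240*(-96) = -311040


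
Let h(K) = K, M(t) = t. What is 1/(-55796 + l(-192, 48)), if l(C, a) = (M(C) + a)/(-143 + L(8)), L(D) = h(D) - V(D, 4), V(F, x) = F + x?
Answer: -49/2733956 ≈ -1.7923e-5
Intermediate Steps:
L(D) = -4 (L(D) = D - (D + 4) = D - (4 + D) = D + (-4 - D) = -4)
l(C, a) = -C/147 - a/147 (l(C, a) = (C + a)/(-143 - 4) = (C + a)/(-147) = (C + a)*(-1/147) = -C/147 - a/147)
1/(-55796 + l(-192, 48)) = 1/(-55796 + (-1/147*(-192) - 1/147*48)) = 1/(-55796 + (64/49 - 16/49)) = 1/(-55796 + 48/49) = 1/(-2733956/49) = -49/2733956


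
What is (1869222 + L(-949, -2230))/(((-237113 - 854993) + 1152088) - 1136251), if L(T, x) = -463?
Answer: -1868759/1076269 ≈ -1.7363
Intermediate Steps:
(1869222 + L(-949, -2230))/(((-237113 - 854993) + 1152088) - 1136251) = (1869222 - 463)/(((-237113 - 854993) + 1152088) - 1136251) = 1868759/((-1092106 + 1152088) - 1136251) = 1868759/(59982 - 1136251) = 1868759/(-1076269) = 1868759*(-1/1076269) = -1868759/1076269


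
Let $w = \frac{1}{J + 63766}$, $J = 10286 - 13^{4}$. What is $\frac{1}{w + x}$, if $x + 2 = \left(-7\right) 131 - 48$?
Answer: $- \frac{45491}{43989796} \approx -0.0010341$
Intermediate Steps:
$J = -18275$ ($J = 10286 - 28561 = -18275$)
$w = \frac{1}{45491}$ ($w = \frac{1}{-18275 + 63766} = \frac{1}{45491} \approx 2.1982 \cdot 10^{-5}$)
$x = -967$ ($x = -2 - 965 = -967$)
$\frac{1}{w + x} = \frac{1}{\frac{1}{45491} - 967} = \frac{1}{- \frac{43989796}{45491}} = - \frac{45491}{43989796}$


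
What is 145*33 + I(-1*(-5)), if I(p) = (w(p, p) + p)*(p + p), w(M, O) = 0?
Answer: 4835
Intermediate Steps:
I(p) = 2*p² (I(p) = (0 + p)*(p + p) = p*(2*p) = 2*p²)
145*33 + I(-1*(-5)) = 145*33 + 2*(-1*(-5))² = 4785 + 2*5² = 4785 + 2*25 = 4785 + 50 = 4835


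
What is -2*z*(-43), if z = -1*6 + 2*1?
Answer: -344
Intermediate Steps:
z = -4 (z = -6 + 2 = -4)
-2*z*(-43) = -2*(-4)*(-43) = 8*(-43) = -344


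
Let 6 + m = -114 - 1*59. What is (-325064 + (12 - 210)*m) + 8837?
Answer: -280785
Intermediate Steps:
m = -179 (m = -6 + (-114 - 1*59) = -6 + (-114 - 59) = -6 - 173 = -179)
(-325064 + (12 - 210)*m) + 8837 = (-325064 + (12 - 210)*(-179)) + 8837 = (-325064 - 198*(-179)) + 8837 = (-325064 + 35442) + 8837 = -289622 + 8837 = -280785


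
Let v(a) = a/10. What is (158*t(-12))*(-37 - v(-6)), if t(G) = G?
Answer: 345072/5 ≈ 69014.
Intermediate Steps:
v(a) = a/10 (v(a) = a*(⅒) = a/10)
(158*t(-12))*(-37 - v(-6)) = (158*(-12))*(-37 - (-6)/10) = -1896*(-37 - 1*(-⅗)) = -1896*(-37 + ⅗) = -1896*(-182/5) = 345072/5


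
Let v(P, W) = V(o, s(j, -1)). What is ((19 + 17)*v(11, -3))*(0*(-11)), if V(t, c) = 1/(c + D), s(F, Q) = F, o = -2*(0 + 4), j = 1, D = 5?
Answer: 0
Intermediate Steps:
o = -8 (o = -2*4 = -8)
V(t, c) = 1/(5 + c) (V(t, c) = 1/(c + 5) = 1/(5 + c))
v(P, W) = ⅙ (v(P, W) = 1/(5 + 1) = 1/6 = ⅙)
((19 + 17)*v(11, -3))*(0*(-11)) = ((19 + 17)*(⅙))*(0*(-11)) = (36*(⅙))*0 = 6*0 = 0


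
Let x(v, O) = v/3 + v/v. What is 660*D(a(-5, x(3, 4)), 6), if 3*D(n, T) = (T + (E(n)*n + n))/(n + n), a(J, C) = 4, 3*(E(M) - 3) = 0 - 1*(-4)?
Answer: 2255/3 ≈ 751.67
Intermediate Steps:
E(M) = 13/3 (E(M) = 3 + (0 - 1*(-4))/3 = 3 + (0 + 4)/3 = 3 + (⅓)*4 = 3 + 4/3 = 13/3)
x(v, O) = 1 + v/3 (x(v, O) = v*(⅓) + 1 = v/3 + 1 = 1 + v/3)
D(n, T) = (T + 16*n/3)/(6*n) (D(n, T) = ((T + (13*n/3 + n))/(n + n))/3 = ((T + 16*n/3)/((2*n)))/3 = ((T + 16*n/3)*(1/(2*n)))/3 = ((T + 16*n/3)/(2*n))/3 = (T + 16*n/3)/(6*n))
660*D(a(-5, x(3, 4)), 6) = 660*(8/9 + (⅙)*6/4) = 660*(8/9 + (⅙)*6*(¼)) = 660*(8/9 + ¼) = 660*(41/36) = 2255/3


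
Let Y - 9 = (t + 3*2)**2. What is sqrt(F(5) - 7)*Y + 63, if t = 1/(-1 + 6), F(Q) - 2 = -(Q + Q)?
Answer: 63 + 1186*I*sqrt(15)/25 ≈ 63.0 + 183.73*I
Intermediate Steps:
F(Q) = 2 - 2*Q (F(Q) = 2 - (Q + Q) = 2 - 2*Q)
t = 1/5 ≈ 0.20000
Y = 1186/25 (Y = 9 + (1/5 + 3*2)**2 = 9 + (1/5 + 6)**2 = 9 + (31/5)**2 = 9 + 961/25 = 1186/25 ≈ 47.440)
sqrt(F(5) - 7)*Y + 63 = sqrt((2 - 2*5) - 7)*(1186/25) + 63 = sqrt((2 - 10) - 7)*(1186/25) + 63 = sqrt(-8 - 7)*(1186/25) + 63 = sqrt(-15)*(1186/25) + 63 = (I*sqrt(15))*(1186/25) + 63 = 1186*I*sqrt(15)/25 + 63 = 63 + 1186*I*sqrt(15)/25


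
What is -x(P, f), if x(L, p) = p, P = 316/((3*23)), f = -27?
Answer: 27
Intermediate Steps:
P = 316/69 ≈ 4.5797
-x(P, f) = -1*(-27) = 27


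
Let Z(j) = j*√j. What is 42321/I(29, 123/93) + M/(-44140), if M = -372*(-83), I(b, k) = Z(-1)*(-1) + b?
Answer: 13536855417/9291470 - 42321*I/842 ≈ 1456.9 - 50.262*I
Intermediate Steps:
Z(j) = j^(3/2)
I(b, k) = I + b (I(b, k) = (-1)^(3/2)*(-1) + b = -I*(-1) + b = I + b)
M = 30876
42321/I(29, 123/93) + M/(-44140) = 42321/(I + 29) + 30876/(-44140) = 42321/(29 + I) + 30876*(-1/44140) = 42321*((29 - I)/842) - 7719/11035 = 42321*(29 - I)/842 - 7719/11035 = -7719/11035 + 42321*(29 - I)/842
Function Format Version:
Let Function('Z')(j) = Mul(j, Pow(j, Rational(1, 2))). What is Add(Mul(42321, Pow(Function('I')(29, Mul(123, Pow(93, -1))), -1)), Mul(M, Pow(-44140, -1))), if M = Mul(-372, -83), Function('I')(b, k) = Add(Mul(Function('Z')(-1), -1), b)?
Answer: Add(Rational(13536855417, 9291470), Mul(Rational(-42321, 842), I)) ≈ Add(1456.9, Mul(-50.262, I))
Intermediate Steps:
Function('Z')(j) = Pow(j, Rational(3, 2))
Function('I')(b, k) = Add(I, b) (Function('I')(b, k) = Add(Mul(Pow(-1, Rational(3, 2)), -1), b) = Add(Mul(Mul(-1, I), -1), b) = Add(I, b))
M = 30876
Add(Mul(42321, Pow(Function('I')(29, Mul(123, Pow(93, -1))), -1)), Mul(M, Pow(-44140, -1))) = Add(Mul(42321, Pow(Add(I, 29), -1)), Mul(30876, Pow(-44140, -1))) = Add(Mul(42321, Pow(Add(29, I), -1)), Mul(30876, Rational(-1, 44140))) = Add(Mul(42321, Mul(Rational(1, 842), Add(29, Mul(-1, I)))), Rational(-7719, 11035)) = Add(Mul(Rational(42321, 842), Add(29, Mul(-1, I))), Rational(-7719, 11035)) = Add(Rational(-7719, 11035), Mul(Rational(42321, 842), Add(29, Mul(-1, I))))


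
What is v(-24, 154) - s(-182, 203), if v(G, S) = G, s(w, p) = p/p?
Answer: -25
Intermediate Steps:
s(w, p) = 1
v(-24, 154) - s(-182, 203) = -24 - 1*1 = -24 - 1 = -25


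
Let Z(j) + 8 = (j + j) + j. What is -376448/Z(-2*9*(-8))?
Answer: -47056/53 ≈ -887.85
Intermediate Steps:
Z(j) = -8 + 3*j (Z(j) = -8 + ((j + j) + j) = -8 + (2*j + j) = -8 + 3*j)
-376448/Z(-2*9*(-8)) = -376448/(-8 + 3*(-2*9*(-8))) = -376448/(-8 + 3*(-18*(-8))) = -376448/(-8 + 3*144) = -376448/(-8 + 432) = -376448/424 = -376448*1/424 = -47056/53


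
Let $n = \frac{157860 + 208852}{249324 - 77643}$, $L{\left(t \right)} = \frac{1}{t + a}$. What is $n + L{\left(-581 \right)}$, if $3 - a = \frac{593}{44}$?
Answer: $\frac{3178708612}{1489332675} \approx 2.1343$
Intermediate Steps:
$a = - \frac{461}{44}$ ($a = 3 - \frac{593}{44} = - \frac{461}{44} \approx -10.477$)
$L{\left(t \right)} = \frac{1}{- \frac{461}{44} + t}$ ($L{\left(t \right)} = \frac{1}{t - \frac{461}{44}} = \frac{1}{- \frac{461}{44} + t}$)
$n = \frac{366712}{171681} \approx 2.136$
$n + L{\left(-581 \right)} = \frac{366712}{171681} + \frac{44}{-461 + 44 \left(-581\right)} = \frac{366712}{171681} + \frac{44}{-461 - 25564} = \frac{366712}{171681} + \frac{44}{-26025} = \frac{366712}{171681} + 44 \left(- \frac{1}{26025}\right) = \frac{366712}{171681} - \frac{44}{26025} = \frac{3178708612}{1489332675}$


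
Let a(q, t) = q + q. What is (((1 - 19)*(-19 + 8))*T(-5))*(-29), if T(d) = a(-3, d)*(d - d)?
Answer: 0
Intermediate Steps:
a(q, t) = 2*q
T(d) = 0 (T(d) = (2*(-3))*(d - d) = -6*0 = 0)
(((1 - 19)*(-19 + 8))*T(-5))*(-29) = (((1 - 19)*(-19 + 8))*0)*(-29) = (-18*(-11)*0)*(-29) = (198*0)*(-29) = 0*(-29) = 0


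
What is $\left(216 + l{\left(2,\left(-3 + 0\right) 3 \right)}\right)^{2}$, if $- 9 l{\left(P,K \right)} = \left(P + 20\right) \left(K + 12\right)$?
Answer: $\frac{391876}{9} \approx 43542.0$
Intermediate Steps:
$l{\left(P,K \right)} = - \frac{\left(12 + K\right) \left(20 + P\right)}{9}$ ($l{\left(P,K \right)} = - \frac{\left(P + 20\right) \left(K + 12\right)}{9} = - \frac{\left(20 + P\right) \left(12 + K\right)}{9} = - \frac{\left(12 + K\right) \left(20 + P\right)}{9}$)
$\left(216 + l{\left(2,\left(-3 + 0\right) 3 \right)}\right)^{2} = \left(216 - \left(\frac{88}{3} + \frac{1}{9} \left(-3 + 0\right) 3 \cdot 2 + \frac{20}{9} \left(-3 + 0\right) 3\right)\right)^{2} = \left(216 - \left(\frac{88}{3} + \frac{1}{9} \left(\left(-3\right) 3\right) 2 + \frac{20}{9} \left(-3\right) 3\right)\right)^{2} = \left(216 - \left(\frac{28}{3} - 2\right)\right)^{2} = \left(216 + \left(- \frac{80}{3} + 20 - \frac{8}{3} + 2\right)\right)^{2} = \left(216 - \frac{22}{3}\right)^{2} = \left(\frac{626}{3}\right)^{2} = \frac{391876}{9}$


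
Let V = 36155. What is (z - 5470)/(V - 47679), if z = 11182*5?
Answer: -12610/2881 ≈ -4.3770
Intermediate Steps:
z = 55910
(z - 5470)/(V - 47679) = (55910 - 5470)/(36155 - 47679) = 50440/(-11524) = 50440*(-1/11524) = -12610/2881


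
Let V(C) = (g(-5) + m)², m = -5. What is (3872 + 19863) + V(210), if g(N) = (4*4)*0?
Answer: 23760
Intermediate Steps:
g(N) = 0 (g(N) = 16*0 = 0)
V(C) = 25 (V(C) = (0 - 5)² = (-5)² = 25)
(3872 + 19863) + V(210) = (3872 + 19863) + 25 = 23735 + 25 = 23760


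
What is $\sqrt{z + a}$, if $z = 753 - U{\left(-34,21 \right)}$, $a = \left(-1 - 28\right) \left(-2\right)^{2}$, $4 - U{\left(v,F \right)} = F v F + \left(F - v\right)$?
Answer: $i \sqrt{14306} \approx 119.61 i$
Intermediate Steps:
$U{\left(v,F \right)} = 4 + v - F - v F^{2}$ ($U{\left(v,F \right)} = 4 - \left(F v F + \left(F - v\right)\right) = 4 - \left(v F^{2} + \left(F - v\right)\right) = 4 - \left(F - v + v F^{2}\right) = 4 + v - F - v F^{2}$)
$a = -116$ ($a = \left(-29\right) 4 = -116$)
$z = -14190$ ($z = 753 - \left(4 - 34 - 21 - - 34 \cdot 21^{2}\right) = 753 - \left(4 - 34 - 21 - \left(-34\right) 441\right) = 753 - \left(4 - 34 - 21 + 14994\right) = 753 - 14943 = -14190$)
$\sqrt{z + a} = \sqrt{-14190 - 116} = \sqrt{-14306} = i \sqrt{14306}$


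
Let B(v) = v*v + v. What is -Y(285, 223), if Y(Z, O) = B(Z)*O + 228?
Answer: -18176958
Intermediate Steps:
B(v) = v + v² (B(v) = v² + v = v + v²)
Y(Z, O) = 228 + O*Z*(1 + Z) (Y(Z, O) = (Z*(1 + Z))*O + 228 = O*Z*(1 + Z) + 228 = 228 + O*Z*(1 + Z))
-Y(285, 223) = -(228 + 223*285*(1 + 285)) = -(228 + 223*285*286) = -(228 + 18176730) = -1*18176958 = -18176958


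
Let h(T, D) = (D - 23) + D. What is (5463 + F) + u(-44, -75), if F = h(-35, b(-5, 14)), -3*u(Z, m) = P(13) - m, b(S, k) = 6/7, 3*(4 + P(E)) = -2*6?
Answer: 113807/21 ≈ 5419.4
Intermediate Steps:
P(E) = -8 (P(E) = -4 + (-2*6)/3 = -4 + (⅓)*(-12) = -4 - 4 = -8)
b(S, k) = 6/7 (b(S, k) = 6*(⅐) = 6/7)
h(T, D) = -23 + 2*D (h(T, D) = (-23 + D) + D = -23 + 2*D)
u(Z, m) = 8/3 + m/3 (u(Z, m) = -(-8 - m)/3 = 8/3 + m/3)
F = -149/7 (F = -23 + 2*(6/7) = -23 + 12/7 = -149/7 ≈ -21.286)
(5463 + F) + u(-44, -75) = (5463 - 149/7) + (8/3 + (⅓)*(-75)) = 38092/7 + (8/3 - 25) = 38092/7 - 67/3 = 113807/21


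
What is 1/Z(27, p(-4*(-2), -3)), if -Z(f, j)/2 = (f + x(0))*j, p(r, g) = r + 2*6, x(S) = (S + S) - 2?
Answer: -1/1000 ≈ -0.0010000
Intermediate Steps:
x(S) = -2 + 2*S (x(S) = 2*S - 2 = -2 + 2*S)
p(r, g) = 12 + r (p(r, g) = r + 12 = 12 + r)
Z(f, j) = -2*j*(-2 + f) (Z(f, j) = -2*(f + (-2 + 2*0))*j = -2*(f + (-2 + 0))*j = -2*(f - 2)*j = -2*(-2 + f)*j = -2*j*(-2 + f))
1/Z(27, p(-4*(-2), -3)) = 1/(2*(12 - 4*(-2))*(2 - 1*27)) = 1/(2*(12 + 8)*(2 - 27)) = 1/(2*20*(-25)) = 1/(-1000) = -1/1000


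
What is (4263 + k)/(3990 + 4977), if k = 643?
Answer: 4906/8967 ≈ 0.54712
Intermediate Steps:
(4263 + k)/(3990 + 4977) = (4263 + 643)/(3990 + 4977) = 4906/8967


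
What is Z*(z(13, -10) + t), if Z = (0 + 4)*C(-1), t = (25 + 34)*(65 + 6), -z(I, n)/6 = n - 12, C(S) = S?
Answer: -17284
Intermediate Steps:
z(I, n) = 72 - 6*n (z(I, n) = -6*(n - 12) = -6*(-12 + n) = 72 - 6*n)
t = 4189 (t = 59*71 = 4189)
Z = -4 (Z = (0 + 4)*(-1) = 4*(-1) = -4)
Z*(z(13, -10) + t) = -4*((72 - 6*(-10)) + 4189) = -4*((72 + 60) + 4189) = -4*(132 + 4189) = -4*4321 = -17284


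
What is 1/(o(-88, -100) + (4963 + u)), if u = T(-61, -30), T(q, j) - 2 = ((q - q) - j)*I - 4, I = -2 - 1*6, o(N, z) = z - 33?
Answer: 1/4588 ≈ 0.00021796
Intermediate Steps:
o(N, z) = -33 + z
I = -8 (I = -2 - 6 = -8)
T(q, j) = -2 + 8*j (T(q, j) = 2 + (((q - q) - j)*(-8) - 4) = 2 + ((0 - j)*(-8) - 4) = 2 + (-j*(-8) - 4) = 2 + (8*j - 4) = 2 + (-4 + 8*j) = -2 + 8*j)
u = -242 (u = -2 + 8*(-30) = -2 - 240 = -242)
1/(o(-88, -100) + (4963 + u)) = 1/((-33 - 100) + (4963 - 242)) = 1/(-133 + 4721) = 1/4588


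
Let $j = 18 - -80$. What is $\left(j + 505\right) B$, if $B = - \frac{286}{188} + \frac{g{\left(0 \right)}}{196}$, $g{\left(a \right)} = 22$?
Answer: $- \frac{1956735}{2303} \approx -849.65$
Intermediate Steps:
$j = 98$ ($j = 18 + 80 = 98$)
$B = - \frac{3245}{2303}$ ($B = - \frac{286}{188} + \frac{22}{196} = \left(-286\right) \frac{1}{188} + 22 \cdot \frac{1}{196} = - \frac{143}{94} + \frac{11}{98} = - \frac{3245}{2303} \approx -1.409$)
$\left(j + 505\right) B = \left(98 + 505\right) \left(- \frac{3245}{2303}\right) = 603 \left(- \frac{3245}{2303}\right) = - \frac{1956735}{2303}$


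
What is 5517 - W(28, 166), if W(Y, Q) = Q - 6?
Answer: 5357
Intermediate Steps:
W(Y, Q) = -6 + Q
5517 - W(28, 166) = 5517 - (-6 + 166) = 5517 - 1*160 = 5517 - 160 = 5357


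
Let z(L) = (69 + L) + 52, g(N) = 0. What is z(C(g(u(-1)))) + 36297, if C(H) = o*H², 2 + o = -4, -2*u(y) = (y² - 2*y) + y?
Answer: 36418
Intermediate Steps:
u(y) = y/2 - y²/2 (u(y) = -((y² - 2*y) + y)/2 = -(y² - y)/2 = y/2 - y²/2)
o = -6 (o = -2 - 4 = -6)
C(H) = -6*H²
z(L) = 121 + L
z(C(g(u(-1)))) + 36297 = (121 - 6*0²) + 36297 = (121 - 6*0) + 36297 = (121 + 0) + 36297 = 121 + 36297 = 36418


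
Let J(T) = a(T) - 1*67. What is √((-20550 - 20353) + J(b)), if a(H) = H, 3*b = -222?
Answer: 2*I*√10261 ≈ 202.59*I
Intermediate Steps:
b = -74 (b = (⅓)*(-222) = -74)
J(T) = -67 + T (J(T) = T - 1*67 = T - 67 = -67 + T)
√((-20550 - 20353) + J(b)) = √((-20550 - 20353) + (-67 - 74)) = √(-40903 - 141) = √(-41044) = 2*I*√10261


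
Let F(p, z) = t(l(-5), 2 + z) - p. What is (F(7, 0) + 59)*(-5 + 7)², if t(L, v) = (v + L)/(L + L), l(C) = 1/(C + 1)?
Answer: 194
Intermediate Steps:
l(C) = 1/(1 + C)
t(L, v) = (L + v)/(2*L) (t(L, v) = (L + v)/((2*L)) = (L + v)*(1/(2*L)) = (L + v)/(2*L))
F(p, z) = -7/2 - p - 2*z (F(p, z) = (1/(1 - 5) + (2 + z))/(2*(1/(1 - 5))) - p = (1/(-4) + (2 + z))/(2*(1/(-4))) - p = (-¼ + (2 + z))/(2*(-¼)) - p = (½)*(-4)*(7/4 + z) - p = (-7/2 - 2*z) - p = -7/2 - p - 2*z)
(F(7, 0) + 59)*(-5 + 7)² = ((-7/2 - 1*7 - 2*0) + 59)*(-5 + 7)² = ((-7/2 - 7 + 0) + 59)*2² = (-21/2 + 59)*4 = (97/2)*4 = 194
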